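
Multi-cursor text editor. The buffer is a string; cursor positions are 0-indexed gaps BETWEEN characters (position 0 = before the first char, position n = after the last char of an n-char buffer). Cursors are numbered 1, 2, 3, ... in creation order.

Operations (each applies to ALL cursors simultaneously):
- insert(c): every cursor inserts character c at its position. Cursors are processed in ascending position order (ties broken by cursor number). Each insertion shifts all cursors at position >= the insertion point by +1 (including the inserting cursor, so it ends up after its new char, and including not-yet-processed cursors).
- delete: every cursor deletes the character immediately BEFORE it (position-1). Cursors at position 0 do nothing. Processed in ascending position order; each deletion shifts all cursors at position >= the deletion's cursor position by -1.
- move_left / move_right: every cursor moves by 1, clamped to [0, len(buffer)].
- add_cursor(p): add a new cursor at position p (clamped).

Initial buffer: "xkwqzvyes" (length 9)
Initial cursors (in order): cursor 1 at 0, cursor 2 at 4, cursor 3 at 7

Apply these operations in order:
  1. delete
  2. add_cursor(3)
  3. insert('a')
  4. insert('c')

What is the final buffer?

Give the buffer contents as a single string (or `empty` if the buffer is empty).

After op 1 (delete): buffer="xkwzves" (len 7), cursors c1@0 c2@3 c3@5, authorship .......
After op 2 (add_cursor(3)): buffer="xkwzves" (len 7), cursors c1@0 c2@3 c4@3 c3@5, authorship .......
After op 3 (insert('a')): buffer="axkwaazvaes" (len 11), cursors c1@1 c2@6 c4@6 c3@9, authorship 1...24..3..
After op 4 (insert('c')): buffer="acxkwaacczvaces" (len 15), cursors c1@2 c2@9 c4@9 c3@13, authorship 11...2424..33..

Answer: acxkwaacczvaces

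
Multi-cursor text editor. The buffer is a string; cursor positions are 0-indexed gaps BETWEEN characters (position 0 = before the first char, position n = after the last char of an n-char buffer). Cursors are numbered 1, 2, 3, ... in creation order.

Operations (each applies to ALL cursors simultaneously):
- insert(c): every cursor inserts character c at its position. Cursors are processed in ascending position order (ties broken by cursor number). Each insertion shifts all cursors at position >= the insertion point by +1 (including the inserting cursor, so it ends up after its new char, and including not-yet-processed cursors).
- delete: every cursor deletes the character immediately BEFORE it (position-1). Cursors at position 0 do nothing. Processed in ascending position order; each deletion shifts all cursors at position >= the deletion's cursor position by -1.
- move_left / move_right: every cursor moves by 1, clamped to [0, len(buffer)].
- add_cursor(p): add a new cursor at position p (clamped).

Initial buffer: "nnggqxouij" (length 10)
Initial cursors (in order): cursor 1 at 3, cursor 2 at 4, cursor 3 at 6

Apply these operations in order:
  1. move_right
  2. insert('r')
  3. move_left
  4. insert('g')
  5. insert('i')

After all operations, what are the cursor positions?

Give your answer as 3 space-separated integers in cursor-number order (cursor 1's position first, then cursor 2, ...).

Answer: 6 10 15

Derivation:
After op 1 (move_right): buffer="nnggqxouij" (len 10), cursors c1@4 c2@5 c3@7, authorship ..........
After op 2 (insert('r')): buffer="nnggrqrxoruij" (len 13), cursors c1@5 c2@7 c3@10, authorship ....1.2..3...
After op 3 (move_left): buffer="nnggrqrxoruij" (len 13), cursors c1@4 c2@6 c3@9, authorship ....1.2..3...
After op 4 (insert('g')): buffer="nngggrqgrxogruij" (len 16), cursors c1@5 c2@8 c3@12, authorship ....11.22..33...
After op 5 (insert('i')): buffer="nngggirqgirxogiruij" (len 19), cursors c1@6 c2@10 c3@15, authorship ....111.222..333...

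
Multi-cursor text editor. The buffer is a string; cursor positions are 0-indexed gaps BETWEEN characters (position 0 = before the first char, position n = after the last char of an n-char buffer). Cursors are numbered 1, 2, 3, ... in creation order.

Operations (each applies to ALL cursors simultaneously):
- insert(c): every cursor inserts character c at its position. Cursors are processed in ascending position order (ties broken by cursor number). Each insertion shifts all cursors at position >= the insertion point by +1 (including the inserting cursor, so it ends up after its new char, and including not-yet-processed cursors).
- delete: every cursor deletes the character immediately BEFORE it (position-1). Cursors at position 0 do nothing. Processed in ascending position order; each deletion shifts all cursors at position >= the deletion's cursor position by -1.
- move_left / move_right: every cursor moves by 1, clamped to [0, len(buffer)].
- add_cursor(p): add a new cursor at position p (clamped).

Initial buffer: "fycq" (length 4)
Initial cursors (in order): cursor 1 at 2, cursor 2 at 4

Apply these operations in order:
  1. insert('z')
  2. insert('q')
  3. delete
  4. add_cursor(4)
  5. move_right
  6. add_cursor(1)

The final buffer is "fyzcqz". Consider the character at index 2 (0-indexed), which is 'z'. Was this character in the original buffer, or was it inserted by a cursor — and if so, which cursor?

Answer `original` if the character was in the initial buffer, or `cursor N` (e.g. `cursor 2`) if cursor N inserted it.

Answer: cursor 1

Derivation:
After op 1 (insert('z')): buffer="fyzcqz" (len 6), cursors c1@3 c2@6, authorship ..1..2
After op 2 (insert('q')): buffer="fyzqcqzq" (len 8), cursors c1@4 c2@8, authorship ..11..22
After op 3 (delete): buffer="fyzcqz" (len 6), cursors c1@3 c2@6, authorship ..1..2
After op 4 (add_cursor(4)): buffer="fyzcqz" (len 6), cursors c1@3 c3@4 c2@6, authorship ..1..2
After op 5 (move_right): buffer="fyzcqz" (len 6), cursors c1@4 c3@5 c2@6, authorship ..1..2
After op 6 (add_cursor(1)): buffer="fyzcqz" (len 6), cursors c4@1 c1@4 c3@5 c2@6, authorship ..1..2
Authorship (.=original, N=cursor N): . . 1 . . 2
Index 2: author = 1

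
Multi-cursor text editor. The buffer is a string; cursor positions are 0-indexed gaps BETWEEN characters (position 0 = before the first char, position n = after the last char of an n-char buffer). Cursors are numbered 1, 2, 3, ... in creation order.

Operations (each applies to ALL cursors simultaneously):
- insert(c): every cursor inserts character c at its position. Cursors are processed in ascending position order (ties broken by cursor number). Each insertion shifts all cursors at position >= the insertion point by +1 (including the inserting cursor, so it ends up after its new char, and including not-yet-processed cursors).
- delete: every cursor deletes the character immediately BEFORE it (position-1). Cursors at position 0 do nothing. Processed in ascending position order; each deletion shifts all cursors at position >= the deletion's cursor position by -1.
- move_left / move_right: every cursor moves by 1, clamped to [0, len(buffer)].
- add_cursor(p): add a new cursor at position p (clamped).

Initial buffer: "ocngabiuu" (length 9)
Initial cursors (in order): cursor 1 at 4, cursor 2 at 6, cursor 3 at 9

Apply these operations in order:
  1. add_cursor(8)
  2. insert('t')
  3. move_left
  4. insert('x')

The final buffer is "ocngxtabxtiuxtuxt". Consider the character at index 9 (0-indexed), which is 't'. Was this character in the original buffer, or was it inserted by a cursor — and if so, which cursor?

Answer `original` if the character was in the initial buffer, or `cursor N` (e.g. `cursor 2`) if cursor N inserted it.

Answer: cursor 2

Derivation:
After op 1 (add_cursor(8)): buffer="ocngabiuu" (len 9), cursors c1@4 c2@6 c4@8 c3@9, authorship .........
After op 2 (insert('t')): buffer="ocngtabtiutut" (len 13), cursors c1@5 c2@8 c4@11 c3@13, authorship ....1..2..4.3
After op 3 (move_left): buffer="ocngtabtiutut" (len 13), cursors c1@4 c2@7 c4@10 c3@12, authorship ....1..2..4.3
After op 4 (insert('x')): buffer="ocngxtabxtiuxtuxt" (len 17), cursors c1@5 c2@9 c4@13 c3@16, authorship ....11..22..44.33
Authorship (.=original, N=cursor N): . . . . 1 1 . . 2 2 . . 4 4 . 3 3
Index 9: author = 2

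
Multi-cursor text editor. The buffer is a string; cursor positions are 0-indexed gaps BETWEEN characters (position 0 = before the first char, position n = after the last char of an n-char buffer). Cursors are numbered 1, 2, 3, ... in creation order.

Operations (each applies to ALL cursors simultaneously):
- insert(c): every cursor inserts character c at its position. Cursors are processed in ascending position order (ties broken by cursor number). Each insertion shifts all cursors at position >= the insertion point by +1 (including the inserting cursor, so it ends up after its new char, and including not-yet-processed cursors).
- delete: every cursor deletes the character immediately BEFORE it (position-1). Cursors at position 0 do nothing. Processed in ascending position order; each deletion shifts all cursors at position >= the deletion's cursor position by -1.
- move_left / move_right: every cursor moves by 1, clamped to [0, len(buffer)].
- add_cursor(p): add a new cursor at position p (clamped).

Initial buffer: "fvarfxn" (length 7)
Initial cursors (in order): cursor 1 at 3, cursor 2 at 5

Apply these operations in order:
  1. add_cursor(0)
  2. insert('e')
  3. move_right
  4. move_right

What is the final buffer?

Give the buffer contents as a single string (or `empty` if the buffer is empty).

Answer: efvaerfexn

Derivation:
After op 1 (add_cursor(0)): buffer="fvarfxn" (len 7), cursors c3@0 c1@3 c2@5, authorship .......
After op 2 (insert('e')): buffer="efvaerfexn" (len 10), cursors c3@1 c1@5 c2@8, authorship 3...1..2..
After op 3 (move_right): buffer="efvaerfexn" (len 10), cursors c3@2 c1@6 c2@9, authorship 3...1..2..
After op 4 (move_right): buffer="efvaerfexn" (len 10), cursors c3@3 c1@7 c2@10, authorship 3...1..2..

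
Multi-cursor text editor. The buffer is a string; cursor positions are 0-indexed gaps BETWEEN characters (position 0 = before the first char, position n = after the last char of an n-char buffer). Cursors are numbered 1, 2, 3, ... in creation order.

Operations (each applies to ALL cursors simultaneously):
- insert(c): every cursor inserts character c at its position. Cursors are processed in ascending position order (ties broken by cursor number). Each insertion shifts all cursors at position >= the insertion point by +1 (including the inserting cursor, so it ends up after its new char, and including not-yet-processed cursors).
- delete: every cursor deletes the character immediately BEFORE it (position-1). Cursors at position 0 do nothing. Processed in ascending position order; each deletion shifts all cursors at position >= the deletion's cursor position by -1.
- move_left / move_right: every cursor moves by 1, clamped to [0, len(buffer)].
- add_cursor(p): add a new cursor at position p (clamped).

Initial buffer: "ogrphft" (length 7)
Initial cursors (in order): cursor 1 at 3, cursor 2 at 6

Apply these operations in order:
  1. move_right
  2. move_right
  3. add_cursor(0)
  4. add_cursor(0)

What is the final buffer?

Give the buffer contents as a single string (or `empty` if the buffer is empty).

Answer: ogrphft

Derivation:
After op 1 (move_right): buffer="ogrphft" (len 7), cursors c1@4 c2@7, authorship .......
After op 2 (move_right): buffer="ogrphft" (len 7), cursors c1@5 c2@7, authorship .......
After op 3 (add_cursor(0)): buffer="ogrphft" (len 7), cursors c3@0 c1@5 c2@7, authorship .......
After op 4 (add_cursor(0)): buffer="ogrphft" (len 7), cursors c3@0 c4@0 c1@5 c2@7, authorship .......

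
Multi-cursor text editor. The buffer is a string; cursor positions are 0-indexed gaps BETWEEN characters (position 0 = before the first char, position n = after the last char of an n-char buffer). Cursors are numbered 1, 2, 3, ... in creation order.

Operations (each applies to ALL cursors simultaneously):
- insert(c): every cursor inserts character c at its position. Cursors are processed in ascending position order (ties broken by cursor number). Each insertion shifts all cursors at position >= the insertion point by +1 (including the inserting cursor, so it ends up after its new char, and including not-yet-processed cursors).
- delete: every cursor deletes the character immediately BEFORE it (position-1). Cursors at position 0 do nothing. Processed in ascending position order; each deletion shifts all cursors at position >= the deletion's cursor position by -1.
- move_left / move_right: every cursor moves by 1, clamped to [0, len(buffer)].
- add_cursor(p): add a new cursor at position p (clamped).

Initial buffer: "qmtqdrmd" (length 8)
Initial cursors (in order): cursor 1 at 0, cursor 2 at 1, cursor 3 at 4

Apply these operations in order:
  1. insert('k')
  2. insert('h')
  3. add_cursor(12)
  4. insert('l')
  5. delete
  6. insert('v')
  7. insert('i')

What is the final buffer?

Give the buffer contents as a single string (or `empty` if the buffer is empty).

Answer: khviqkhvimtqkhvidrvimd

Derivation:
After op 1 (insert('k')): buffer="kqkmtqkdrmd" (len 11), cursors c1@1 c2@3 c3@7, authorship 1.2...3....
After op 2 (insert('h')): buffer="khqkhmtqkhdrmd" (len 14), cursors c1@2 c2@5 c3@10, authorship 11.22...33....
After op 3 (add_cursor(12)): buffer="khqkhmtqkhdrmd" (len 14), cursors c1@2 c2@5 c3@10 c4@12, authorship 11.22...33....
After op 4 (insert('l')): buffer="khlqkhlmtqkhldrlmd" (len 18), cursors c1@3 c2@7 c3@13 c4@16, authorship 111.222...333..4..
After op 5 (delete): buffer="khqkhmtqkhdrmd" (len 14), cursors c1@2 c2@5 c3@10 c4@12, authorship 11.22...33....
After op 6 (insert('v')): buffer="khvqkhvmtqkhvdrvmd" (len 18), cursors c1@3 c2@7 c3@13 c4@16, authorship 111.222...333..4..
After op 7 (insert('i')): buffer="khviqkhvimtqkhvidrvimd" (len 22), cursors c1@4 c2@9 c3@16 c4@20, authorship 1111.2222...3333..44..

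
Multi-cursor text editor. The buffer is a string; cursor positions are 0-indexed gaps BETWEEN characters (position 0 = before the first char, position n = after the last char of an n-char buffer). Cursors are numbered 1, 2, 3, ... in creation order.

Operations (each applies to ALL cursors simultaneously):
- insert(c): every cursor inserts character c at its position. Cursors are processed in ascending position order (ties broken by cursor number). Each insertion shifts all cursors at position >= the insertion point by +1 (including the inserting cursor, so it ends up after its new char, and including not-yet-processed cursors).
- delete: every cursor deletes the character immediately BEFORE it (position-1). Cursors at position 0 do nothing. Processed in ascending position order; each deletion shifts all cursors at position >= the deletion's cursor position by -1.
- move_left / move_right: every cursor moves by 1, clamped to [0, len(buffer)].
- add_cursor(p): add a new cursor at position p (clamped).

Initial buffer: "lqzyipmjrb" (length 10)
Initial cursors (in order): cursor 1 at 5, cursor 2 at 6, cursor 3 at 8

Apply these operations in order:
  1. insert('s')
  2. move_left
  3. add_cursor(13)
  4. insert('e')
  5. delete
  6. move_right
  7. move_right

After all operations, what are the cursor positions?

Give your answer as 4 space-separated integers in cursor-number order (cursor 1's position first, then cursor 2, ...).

After op 1 (insert('s')): buffer="lqzyispsmjsrb" (len 13), cursors c1@6 c2@8 c3@11, authorship .....1.2..3..
After op 2 (move_left): buffer="lqzyispsmjsrb" (len 13), cursors c1@5 c2@7 c3@10, authorship .....1.2..3..
After op 3 (add_cursor(13)): buffer="lqzyispsmjsrb" (len 13), cursors c1@5 c2@7 c3@10 c4@13, authorship .....1.2..3..
After op 4 (insert('e')): buffer="lqzyiespesmjesrbe" (len 17), cursors c1@6 c2@9 c3@13 c4@17, authorship .....11.22..33..4
After op 5 (delete): buffer="lqzyispsmjsrb" (len 13), cursors c1@5 c2@7 c3@10 c4@13, authorship .....1.2..3..
After op 6 (move_right): buffer="lqzyispsmjsrb" (len 13), cursors c1@6 c2@8 c3@11 c4@13, authorship .....1.2..3..
After op 7 (move_right): buffer="lqzyispsmjsrb" (len 13), cursors c1@7 c2@9 c3@12 c4@13, authorship .....1.2..3..

Answer: 7 9 12 13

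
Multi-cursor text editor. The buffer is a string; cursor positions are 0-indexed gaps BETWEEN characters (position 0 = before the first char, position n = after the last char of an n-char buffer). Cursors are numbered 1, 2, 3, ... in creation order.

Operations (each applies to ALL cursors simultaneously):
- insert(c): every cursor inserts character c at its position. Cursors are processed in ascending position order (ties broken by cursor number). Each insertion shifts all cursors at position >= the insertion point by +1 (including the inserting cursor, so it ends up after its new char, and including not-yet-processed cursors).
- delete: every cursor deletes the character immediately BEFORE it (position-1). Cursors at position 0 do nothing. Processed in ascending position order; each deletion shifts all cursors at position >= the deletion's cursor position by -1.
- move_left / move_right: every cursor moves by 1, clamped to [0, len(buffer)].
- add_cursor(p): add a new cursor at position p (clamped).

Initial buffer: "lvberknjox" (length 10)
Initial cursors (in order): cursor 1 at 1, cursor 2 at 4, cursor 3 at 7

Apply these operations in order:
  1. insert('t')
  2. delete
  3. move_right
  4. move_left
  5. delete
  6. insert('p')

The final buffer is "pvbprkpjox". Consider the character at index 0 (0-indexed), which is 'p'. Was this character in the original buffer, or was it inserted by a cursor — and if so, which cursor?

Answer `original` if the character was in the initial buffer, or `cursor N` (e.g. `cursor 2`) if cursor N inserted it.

After op 1 (insert('t')): buffer="ltvbetrkntjox" (len 13), cursors c1@2 c2@6 c3@10, authorship .1...2...3...
After op 2 (delete): buffer="lvberknjox" (len 10), cursors c1@1 c2@4 c3@7, authorship ..........
After op 3 (move_right): buffer="lvberknjox" (len 10), cursors c1@2 c2@5 c3@8, authorship ..........
After op 4 (move_left): buffer="lvberknjox" (len 10), cursors c1@1 c2@4 c3@7, authorship ..........
After op 5 (delete): buffer="vbrkjox" (len 7), cursors c1@0 c2@2 c3@4, authorship .......
After op 6 (insert('p')): buffer="pvbprkpjox" (len 10), cursors c1@1 c2@4 c3@7, authorship 1..2..3...
Authorship (.=original, N=cursor N): 1 . . 2 . . 3 . . .
Index 0: author = 1

Answer: cursor 1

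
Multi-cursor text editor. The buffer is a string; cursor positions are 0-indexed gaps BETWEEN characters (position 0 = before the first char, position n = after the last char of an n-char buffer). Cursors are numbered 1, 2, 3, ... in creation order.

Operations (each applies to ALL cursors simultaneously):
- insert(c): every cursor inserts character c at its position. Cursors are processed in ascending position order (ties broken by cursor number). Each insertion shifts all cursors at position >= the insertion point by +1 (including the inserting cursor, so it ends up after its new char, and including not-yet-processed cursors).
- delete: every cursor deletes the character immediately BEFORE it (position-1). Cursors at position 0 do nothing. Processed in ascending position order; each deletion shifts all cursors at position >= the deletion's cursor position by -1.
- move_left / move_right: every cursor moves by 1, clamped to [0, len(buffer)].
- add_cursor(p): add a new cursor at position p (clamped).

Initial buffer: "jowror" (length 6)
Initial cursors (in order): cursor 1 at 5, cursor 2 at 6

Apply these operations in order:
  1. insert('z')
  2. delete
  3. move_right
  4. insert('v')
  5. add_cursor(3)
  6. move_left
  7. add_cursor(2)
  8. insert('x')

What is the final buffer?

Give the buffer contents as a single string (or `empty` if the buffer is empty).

After op 1 (insert('z')): buffer="jowrozrz" (len 8), cursors c1@6 c2@8, authorship .....1.2
After op 2 (delete): buffer="jowror" (len 6), cursors c1@5 c2@6, authorship ......
After op 3 (move_right): buffer="jowror" (len 6), cursors c1@6 c2@6, authorship ......
After op 4 (insert('v')): buffer="jowrorvv" (len 8), cursors c1@8 c2@8, authorship ......12
After op 5 (add_cursor(3)): buffer="jowrorvv" (len 8), cursors c3@3 c1@8 c2@8, authorship ......12
After op 6 (move_left): buffer="jowrorvv" (len 8), cursors c3@2 c1@7 c2@7, authorship ......12
After op 7 (add_cursor(2)): buffer="jowrorvv" (len 8), cursors c3@2 c4@2 c1@7 c2@7, authorship ......12
After op 8 (insert('x')): buffer="joxxwrorvxxv" (len 12), cursors c3@4 c4@4 c1@11 c2@11, authorship ..34....1122

Answer: joxxwrorvxxv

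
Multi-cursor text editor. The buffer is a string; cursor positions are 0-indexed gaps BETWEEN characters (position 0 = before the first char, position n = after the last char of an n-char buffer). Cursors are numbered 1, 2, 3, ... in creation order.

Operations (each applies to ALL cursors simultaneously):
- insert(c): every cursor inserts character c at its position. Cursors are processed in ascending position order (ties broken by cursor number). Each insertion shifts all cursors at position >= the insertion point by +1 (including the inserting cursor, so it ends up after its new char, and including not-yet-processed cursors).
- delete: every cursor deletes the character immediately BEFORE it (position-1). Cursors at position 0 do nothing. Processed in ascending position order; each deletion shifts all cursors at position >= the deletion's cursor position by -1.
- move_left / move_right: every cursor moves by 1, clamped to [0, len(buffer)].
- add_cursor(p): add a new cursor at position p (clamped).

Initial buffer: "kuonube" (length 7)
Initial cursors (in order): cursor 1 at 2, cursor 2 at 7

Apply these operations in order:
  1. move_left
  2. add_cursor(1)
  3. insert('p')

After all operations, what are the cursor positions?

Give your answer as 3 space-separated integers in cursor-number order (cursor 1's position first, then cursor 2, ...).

Answer: 3 9 3

Derivation:
After op 1 (move_left): buffer="kuonube" (len 7), cursors c1@1 c2@6, authorship .......
After op 2 (add_cursor(1)): buffer="kuonube" (len 7), cursors c1@1 c3@1 c2@6, authorship .......
After op 3 (insert('p')): buffer="kppuonubpe" (len 10), cursors c1@3 c3@3 c2@9, authorship .13.....2.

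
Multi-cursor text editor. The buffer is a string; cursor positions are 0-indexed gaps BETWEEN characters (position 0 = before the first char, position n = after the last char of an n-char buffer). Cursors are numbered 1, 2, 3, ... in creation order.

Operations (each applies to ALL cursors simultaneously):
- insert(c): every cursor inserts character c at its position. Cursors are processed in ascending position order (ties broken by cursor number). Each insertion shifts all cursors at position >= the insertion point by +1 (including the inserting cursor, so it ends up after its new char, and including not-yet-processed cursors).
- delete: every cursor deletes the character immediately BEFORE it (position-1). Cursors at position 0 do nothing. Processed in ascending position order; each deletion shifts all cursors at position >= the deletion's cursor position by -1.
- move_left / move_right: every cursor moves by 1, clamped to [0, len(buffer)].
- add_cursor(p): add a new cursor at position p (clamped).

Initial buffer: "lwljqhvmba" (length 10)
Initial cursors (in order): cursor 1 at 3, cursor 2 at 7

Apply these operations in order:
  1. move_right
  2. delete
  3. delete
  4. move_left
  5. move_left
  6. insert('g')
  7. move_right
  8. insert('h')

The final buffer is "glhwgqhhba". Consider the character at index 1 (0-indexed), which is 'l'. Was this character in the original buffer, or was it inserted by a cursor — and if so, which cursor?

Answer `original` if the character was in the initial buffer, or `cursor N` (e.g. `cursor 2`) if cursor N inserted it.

Answer: original

Derivation:
After op 1 (move_right): buffer="lwljqhvmba" (len 10), cursors c1@4 c2@8, authorship ..........
After op 2 (delete): buffer="lwlqhvba" (len 8), cursors c1@3 c2@6, authorship ........
After op 3 (delete): buffer="lwqhba" (len 6), cursors c1@2 c2@4, authorship ......
After op 4 (move_left): buffer="lwqhba" (len 6), cursors c1@1 c2@3, authorship ......
After op 5 (move_left): buffer="lwqhba" (len 6), cursors c1@0 c2@2, authorship ......
After op 6 (insert('g')): buffer="glwgqhba" (len 8), cursors c1@1 c2@4, authorship 1..2....
After op 7 (move_right): buffer="glwgqhba" (len 8), cursors c1@2 c2@5, authorship 1..2....
After op 8 (insert('h')): buffer="glhwgqhhba" (len 10), cursors c1@3 c2@7, authorship 1.1.2.2...
Authorship (.=original, N=cursor N): 1 . 1 . 2 . 2 . . .
Index 1: author = original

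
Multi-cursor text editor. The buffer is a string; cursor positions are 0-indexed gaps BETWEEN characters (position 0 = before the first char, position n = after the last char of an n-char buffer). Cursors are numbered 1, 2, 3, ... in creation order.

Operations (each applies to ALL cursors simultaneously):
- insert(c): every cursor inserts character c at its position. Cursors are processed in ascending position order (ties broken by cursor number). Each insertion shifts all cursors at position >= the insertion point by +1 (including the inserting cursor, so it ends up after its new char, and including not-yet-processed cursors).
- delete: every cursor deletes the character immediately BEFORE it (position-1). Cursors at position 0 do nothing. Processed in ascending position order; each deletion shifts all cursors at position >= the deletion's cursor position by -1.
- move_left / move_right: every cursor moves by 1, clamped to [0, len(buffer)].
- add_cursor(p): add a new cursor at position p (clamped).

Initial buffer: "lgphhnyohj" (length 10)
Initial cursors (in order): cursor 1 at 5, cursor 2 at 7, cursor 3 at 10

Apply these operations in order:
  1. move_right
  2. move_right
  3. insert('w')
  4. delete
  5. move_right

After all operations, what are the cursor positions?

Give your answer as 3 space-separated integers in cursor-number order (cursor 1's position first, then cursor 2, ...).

After op 1 (move_right): buffer="lgphhnyohj" (len 10), cursors c1@6 c2@8 c3@10, authorship ..........
After op 2 (move_right): buffer="lgphhnyohj" (len 10), cursors c1@7 c2@9 c3@10, authorship ..........
After op 3 (insert('w')): buffer="lgphhnywohwjw" (len 13), cursors c1@8 c2@11 c3@13, authorship .......1..2.3
After op 4 (delete): buffer="lgphhnyohj" (len 10), cursors c1@7 c2@9 c3@10, authorship ..........
After op 5 (move_right): buffer="lgphhnyohj" (len 10), cursors c1@8 c2@10 c3@10, authorship ..........

Answer: 8 10 10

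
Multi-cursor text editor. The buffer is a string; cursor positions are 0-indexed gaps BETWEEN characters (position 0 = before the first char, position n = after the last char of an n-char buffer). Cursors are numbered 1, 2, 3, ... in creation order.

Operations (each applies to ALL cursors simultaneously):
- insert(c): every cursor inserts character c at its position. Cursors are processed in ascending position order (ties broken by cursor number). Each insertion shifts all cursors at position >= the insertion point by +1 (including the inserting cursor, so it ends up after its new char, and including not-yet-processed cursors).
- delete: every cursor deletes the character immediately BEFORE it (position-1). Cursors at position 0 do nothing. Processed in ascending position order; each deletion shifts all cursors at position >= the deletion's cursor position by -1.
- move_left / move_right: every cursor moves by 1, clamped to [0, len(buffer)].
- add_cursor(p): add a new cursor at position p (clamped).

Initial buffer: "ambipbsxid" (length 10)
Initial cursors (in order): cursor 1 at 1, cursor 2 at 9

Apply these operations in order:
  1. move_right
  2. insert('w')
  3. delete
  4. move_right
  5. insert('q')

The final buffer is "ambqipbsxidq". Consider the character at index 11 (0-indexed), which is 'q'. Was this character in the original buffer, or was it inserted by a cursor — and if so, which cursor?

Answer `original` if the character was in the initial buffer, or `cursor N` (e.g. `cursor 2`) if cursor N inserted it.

Answer: cursor 2

Derivation:
After op 1 (move_right): buffer="ambipbsxid" (len 10), cursors c1@2 c2@10, authorship ..........
After op 2 (insert('w')): buffer="amwbipbsxidw" (len 12), cursors c1@3 c2@12, authorship ..1........2
After op 3 (delete): buffer="ambipbsxid" (len 10), cursors c1@2 c2@10, authorship ..........
After op 4 (move_right): buffer="ambipbsxid" (len 10), cursors c1@3 c2@10, authorship ..........
After op 5 (insert('q')): buffer="ambqipbsxidq" (len 12), cursors c1@4 c2@12, authorship ...1.......2
Authorship (.=original, N=cursor N): . . . 1 . . . . . . . 2
Index 11: author = 2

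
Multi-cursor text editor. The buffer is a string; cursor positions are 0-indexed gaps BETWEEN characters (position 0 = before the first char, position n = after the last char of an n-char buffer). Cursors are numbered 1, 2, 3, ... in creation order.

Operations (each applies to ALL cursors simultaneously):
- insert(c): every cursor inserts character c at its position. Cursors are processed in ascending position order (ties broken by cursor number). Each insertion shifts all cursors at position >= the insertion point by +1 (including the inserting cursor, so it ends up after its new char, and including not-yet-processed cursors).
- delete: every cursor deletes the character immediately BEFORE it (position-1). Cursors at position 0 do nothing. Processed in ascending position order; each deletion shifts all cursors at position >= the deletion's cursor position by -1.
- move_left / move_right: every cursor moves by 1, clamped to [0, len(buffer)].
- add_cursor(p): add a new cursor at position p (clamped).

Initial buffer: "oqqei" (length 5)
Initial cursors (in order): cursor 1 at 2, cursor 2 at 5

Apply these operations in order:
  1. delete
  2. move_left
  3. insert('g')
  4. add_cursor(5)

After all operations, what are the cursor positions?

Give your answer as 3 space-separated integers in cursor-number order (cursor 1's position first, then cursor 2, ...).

Answer: 1 4 5

Derivation:
After op 1 (delete): buffer="oqe" (len 3), cursors c1@1 c2@3, authorship ...
After op 2 (move_left): buffer="oqe" (len 3), cursors c1@0 c2@2, authorship ...
After op 3 (insert('g')): buffer="goqge" (len 5), cursors c1@1 c2@4, authorship 1..2.
After op 4 (add_cursor(5)): buffer="goqge" (len 5), cursors c1@1 c2@4 c3@5, authorship 1..2.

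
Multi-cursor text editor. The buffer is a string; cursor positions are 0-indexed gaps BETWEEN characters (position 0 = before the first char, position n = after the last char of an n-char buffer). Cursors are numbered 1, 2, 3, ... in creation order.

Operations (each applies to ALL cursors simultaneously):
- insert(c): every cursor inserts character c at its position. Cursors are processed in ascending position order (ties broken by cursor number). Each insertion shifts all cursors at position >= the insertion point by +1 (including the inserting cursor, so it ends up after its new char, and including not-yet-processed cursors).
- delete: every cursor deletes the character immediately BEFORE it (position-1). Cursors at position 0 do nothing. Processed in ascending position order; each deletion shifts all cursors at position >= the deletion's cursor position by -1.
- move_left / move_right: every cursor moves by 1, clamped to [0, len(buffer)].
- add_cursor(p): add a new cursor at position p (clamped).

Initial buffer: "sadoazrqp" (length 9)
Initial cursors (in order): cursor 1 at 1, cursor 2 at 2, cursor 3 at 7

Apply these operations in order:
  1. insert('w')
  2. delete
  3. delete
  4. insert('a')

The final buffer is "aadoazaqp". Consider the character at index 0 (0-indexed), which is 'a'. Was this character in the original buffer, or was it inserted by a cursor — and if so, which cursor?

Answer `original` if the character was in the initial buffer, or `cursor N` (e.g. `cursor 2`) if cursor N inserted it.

After op 1 (insert('w')): buffer="swawdoazrwqp" (len 12), cursors c1@2 c2@4 c3@10, authorship .1.2.....3..
After op 2 (delete): buffer="sadoazrqp" (len 9), cursors c1@1 c2@2 c3@7, authorship .........
After op 3 (delete): buffer="doazqp" (len 6), cursors c1@0 c2@0 c3@4, authorship ......
After op 4 (insert('a')): buffer="aadoazaqp" (len 9), cursors c1@2 c2@2 c3@7, authorship 12....3..
Authorship (.=original, N=cursor N): 1 2 . . . . 3 . .
Index 0: author = 1

Answer: cursor 1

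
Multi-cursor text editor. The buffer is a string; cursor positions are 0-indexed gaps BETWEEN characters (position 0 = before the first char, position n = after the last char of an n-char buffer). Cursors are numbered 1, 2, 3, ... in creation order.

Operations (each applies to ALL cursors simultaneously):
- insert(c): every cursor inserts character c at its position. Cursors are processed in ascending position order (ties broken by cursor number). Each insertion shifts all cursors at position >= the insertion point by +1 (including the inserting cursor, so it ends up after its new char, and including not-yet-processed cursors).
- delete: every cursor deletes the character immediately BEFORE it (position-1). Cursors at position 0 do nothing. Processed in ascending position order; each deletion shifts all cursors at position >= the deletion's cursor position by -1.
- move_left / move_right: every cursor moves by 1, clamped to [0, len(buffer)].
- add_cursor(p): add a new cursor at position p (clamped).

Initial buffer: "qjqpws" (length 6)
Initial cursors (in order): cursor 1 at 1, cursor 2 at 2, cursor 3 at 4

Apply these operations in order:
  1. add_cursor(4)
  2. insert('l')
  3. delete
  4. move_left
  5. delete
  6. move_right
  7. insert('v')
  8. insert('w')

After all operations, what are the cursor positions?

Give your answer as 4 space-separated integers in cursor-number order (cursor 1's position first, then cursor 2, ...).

After op 1 (add_cursor(4)): buffer="qjqpws" (len 6), cursors c1@1 c2@2 c3@4 c4@4, authorship ......
After op 2 (insert('l')): buffer="qljlqpllws" (len 10), cursors c1@2 c2@4 c3@8 c4@8, authorship .1.2..34..
After op 3 (delete): buffer="qjqpws" (len 6), cursors c1@1 c2@2 c3@4 c4@4, authorship ......
After op 4 (move_left): buffer="qjqpws" (len 6), cursors c1@0 c2@1 c3@3 c4@3, authorship ......
After op 5 (delete): buffer="pws" (len 3), cursors c1@0 c2@0 c3@0 c4@0, authorship ...
After op 6 (move_right): buffer="pws" (len 3), cursors c1@1 c2@1 c3@1 c4@1, authorship ...
After op 7 (insert('v')): buffer="pvvvvws" (len 7), cursors c1@5 c2@5 c3@5 c4@5, authorship .1234..
After op 8 (insert('w')): buffer="pvvvvwwwwws" (len 11), cursors c1@9 c2@9 c3@9 c4@9, authorship .12341234..

Answer: 9 9 9 9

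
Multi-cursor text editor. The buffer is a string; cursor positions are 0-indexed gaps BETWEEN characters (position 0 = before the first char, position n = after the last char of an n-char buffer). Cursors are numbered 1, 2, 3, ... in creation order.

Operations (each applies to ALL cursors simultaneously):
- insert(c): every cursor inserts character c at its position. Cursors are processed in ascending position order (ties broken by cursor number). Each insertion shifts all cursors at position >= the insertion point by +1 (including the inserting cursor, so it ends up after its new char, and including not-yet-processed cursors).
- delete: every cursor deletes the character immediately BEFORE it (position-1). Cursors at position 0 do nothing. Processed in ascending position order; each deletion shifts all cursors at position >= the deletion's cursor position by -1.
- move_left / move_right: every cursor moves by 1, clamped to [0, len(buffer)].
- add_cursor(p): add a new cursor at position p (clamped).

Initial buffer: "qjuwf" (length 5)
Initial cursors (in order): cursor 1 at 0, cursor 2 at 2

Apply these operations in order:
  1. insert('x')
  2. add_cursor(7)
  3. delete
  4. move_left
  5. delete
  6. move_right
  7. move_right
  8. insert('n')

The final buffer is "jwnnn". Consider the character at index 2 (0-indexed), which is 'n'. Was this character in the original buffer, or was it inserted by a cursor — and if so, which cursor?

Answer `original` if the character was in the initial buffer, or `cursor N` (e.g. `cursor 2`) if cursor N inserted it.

After op 1 (insert('x')): buffer="xqjxuwf" (len 7), cursors c1@1 c2@4, authorship 1..2...
After op 2 (add_cursor(7)): buffer="xqjxuwf" (len 7), cursors c1@1 c2@4 c3@7, authorship 1..2...
After op 3 (delete): buffer="qjuw" (len 4), cursors c1@0 c2@2 c3@4, authorship ....
After op 4 (move_left): buffer="qjuw" (len 4), cursors c1@0 c2@1 c3@3, authorship ....
After op 5 (delete): buffer="jw" (len 2), cursors c1@0 c2@0 c3@1, authorship ..
After op 6 (move_right): buffer="jw" (len 2), cursors c1@1 c2@1 c3@2, authorship ..
After op 7 (move_right): buffer="jw" (len 2), cursors c1@2 c2@2 c3@2, authorship ..
After op 8 (insert('n')): buffer="jwnnn" (len 5), cursors c1@5 c2@5 c3@5, authorship ..123
Authorship (.=original, N=cursor N): . . 1 2 3
Index 2: author = 1

Answer: cursor 1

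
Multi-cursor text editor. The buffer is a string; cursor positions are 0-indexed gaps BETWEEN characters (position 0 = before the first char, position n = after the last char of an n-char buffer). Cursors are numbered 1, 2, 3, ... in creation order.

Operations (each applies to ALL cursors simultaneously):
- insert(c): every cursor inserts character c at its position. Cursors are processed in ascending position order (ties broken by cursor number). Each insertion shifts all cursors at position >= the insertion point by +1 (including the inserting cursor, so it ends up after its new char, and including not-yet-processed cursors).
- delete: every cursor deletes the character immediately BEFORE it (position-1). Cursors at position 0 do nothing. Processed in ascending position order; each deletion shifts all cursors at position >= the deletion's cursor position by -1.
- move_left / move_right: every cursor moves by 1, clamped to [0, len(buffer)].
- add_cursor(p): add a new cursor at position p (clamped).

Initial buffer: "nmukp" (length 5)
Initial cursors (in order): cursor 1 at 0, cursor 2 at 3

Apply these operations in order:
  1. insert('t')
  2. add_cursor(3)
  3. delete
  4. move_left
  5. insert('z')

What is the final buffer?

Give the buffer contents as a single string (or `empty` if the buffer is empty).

After op 1 (insert('t')): buffer="tnmutkp" (len 7), cursors c1@1 c2@5, authorship 1...2..
After op 2 (add_cursor(3)): buffer="tnmutkp" (len 7), cursors c1@1 c3@3 c2@5, authorship 1...2..
After op 3 (delete): buffer="nukp" (len 4), cursors c1@0 c3@1 c2@2, authorship ....
After op 4 (move_left): buffer="nukp" (len 4), cursors c1@0 c3@0 c2@1, authorship ....
After op 5 (insert('z')): buffer="zznzukp" (len 7), cursors c1@2 c3@2 c2@4, authorship 13.2...

Answer: zznzukp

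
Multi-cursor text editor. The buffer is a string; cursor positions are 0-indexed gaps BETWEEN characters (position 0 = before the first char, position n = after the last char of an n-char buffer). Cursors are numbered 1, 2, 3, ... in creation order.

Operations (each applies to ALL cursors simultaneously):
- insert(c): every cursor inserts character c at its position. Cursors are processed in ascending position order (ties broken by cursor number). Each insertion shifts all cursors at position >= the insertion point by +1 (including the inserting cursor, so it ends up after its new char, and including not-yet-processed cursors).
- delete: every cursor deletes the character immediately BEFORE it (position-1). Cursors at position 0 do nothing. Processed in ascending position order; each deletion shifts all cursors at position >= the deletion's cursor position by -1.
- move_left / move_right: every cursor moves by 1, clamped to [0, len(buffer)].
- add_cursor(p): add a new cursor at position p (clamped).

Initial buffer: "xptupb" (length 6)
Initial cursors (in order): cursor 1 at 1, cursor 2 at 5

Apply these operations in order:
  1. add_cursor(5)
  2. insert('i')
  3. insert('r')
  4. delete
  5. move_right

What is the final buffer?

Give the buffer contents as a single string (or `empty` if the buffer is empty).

Answer: xiptupiib

Derivation:
After op 1 (add_cursor(5)): buffer="xptupb" (len 6), cursors c1@1 c2@5 c3@5, authorship ......
After op 2 (insert('i')): buffer="xiptupiib" (len 9), cursors c1@2 c2@8 c3@8, authorship .1....23.
After op 3 (insert('r')): buffer="xirptupiirrb" (len 12), cursors c1@3 c2@11 c3@11, authorship .11....2323.
After op 4 (delete): buffer="xiptupiib" (len 9), cursors c1@2 c2@8 c3@8, authorship .1....23.
After op 5 (move_right): buffer="xiptupiib" (len 9), cursors c1@3 c2@9 c3@9, authorship .1....23.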